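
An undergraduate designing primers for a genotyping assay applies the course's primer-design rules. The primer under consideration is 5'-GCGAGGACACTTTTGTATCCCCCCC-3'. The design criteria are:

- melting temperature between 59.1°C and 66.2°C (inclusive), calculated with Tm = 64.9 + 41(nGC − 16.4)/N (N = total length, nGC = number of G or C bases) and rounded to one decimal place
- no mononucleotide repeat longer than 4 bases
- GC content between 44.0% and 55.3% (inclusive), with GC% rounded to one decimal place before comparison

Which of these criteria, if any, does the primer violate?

Fails: homopolymer run, GC content.

Base counts: A=4, T=6, G=5, C=10 (length 25).
Tm: Tm = 64.9 + 41·(15 − 16.4)/25 = 62.6°C ✓
homopolymer run: longest run = 7, exceeds 4 ✗
GC content: GC 15/25 = 60.0%, outside 44.0–55.3% ✗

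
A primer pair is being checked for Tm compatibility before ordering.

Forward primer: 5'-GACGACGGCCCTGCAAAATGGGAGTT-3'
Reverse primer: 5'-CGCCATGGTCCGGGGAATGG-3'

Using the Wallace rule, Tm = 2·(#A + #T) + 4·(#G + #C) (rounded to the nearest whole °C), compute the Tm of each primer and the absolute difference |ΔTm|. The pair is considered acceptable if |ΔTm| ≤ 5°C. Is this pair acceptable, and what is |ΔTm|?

Forward: A=7 T=4 G=9 C=6 → Tm = 2·11 + 4·15 = 82°C.
Reverse: A=3 T=3 G=9 C=5 → Tm = 2·6 + 4·14 = 68°C.
|ΔTm| = |82 − 68| = 14°C, > 5°C.

|ΔTm| = 14°C; the pair is not acceptable.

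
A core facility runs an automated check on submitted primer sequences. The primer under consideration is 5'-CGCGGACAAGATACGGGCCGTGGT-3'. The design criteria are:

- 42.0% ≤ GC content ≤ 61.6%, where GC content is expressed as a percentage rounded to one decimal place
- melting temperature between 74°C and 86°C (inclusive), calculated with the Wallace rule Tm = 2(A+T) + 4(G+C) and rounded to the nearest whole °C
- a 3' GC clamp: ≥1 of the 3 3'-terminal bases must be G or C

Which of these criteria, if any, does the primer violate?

Fails: GC content.

Base counts: A=5, T=3, G=10, C=6 (length 24).
GC content: GC 16/24 = 66.7%, outside 42.0–61.6% ✗
Tm: Tm = 2·8 + 4·16 = 80°C ✓
GC clamp: 3' end GGT has 2 G/C ✓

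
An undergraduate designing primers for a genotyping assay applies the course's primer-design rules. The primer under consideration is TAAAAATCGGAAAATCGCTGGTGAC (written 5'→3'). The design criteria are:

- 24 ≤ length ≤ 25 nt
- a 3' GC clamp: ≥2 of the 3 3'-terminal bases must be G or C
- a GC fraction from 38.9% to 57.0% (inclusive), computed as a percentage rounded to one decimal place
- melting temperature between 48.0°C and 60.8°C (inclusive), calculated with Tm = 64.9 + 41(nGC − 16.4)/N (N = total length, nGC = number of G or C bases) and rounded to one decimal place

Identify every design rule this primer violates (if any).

Base counts: A=10, T=5, G=6, C=4 (length 25).
length: length 25 ✓
GC clamp: 3' end GAC has 2 G/C ✓
GC content: GC 10/25 = 40.0% ✓
Tm: Tm = 64.9 + 41·(10 − 16.4)/25 = 54.4°C ✓

Meets all criteria.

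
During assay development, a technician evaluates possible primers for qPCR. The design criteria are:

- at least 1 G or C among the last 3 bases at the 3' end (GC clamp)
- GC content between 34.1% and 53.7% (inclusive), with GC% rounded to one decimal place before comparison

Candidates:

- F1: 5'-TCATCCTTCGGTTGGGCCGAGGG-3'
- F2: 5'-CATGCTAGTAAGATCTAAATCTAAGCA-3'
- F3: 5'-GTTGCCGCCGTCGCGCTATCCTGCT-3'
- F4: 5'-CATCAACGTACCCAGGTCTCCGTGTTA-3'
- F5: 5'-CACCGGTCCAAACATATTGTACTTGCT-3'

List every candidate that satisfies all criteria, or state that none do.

F1 (23 nt, A=2 T=6 G=9 C=6): 3' end GGG has 3 G/C ✓; GC 15/23 = 65.2%, outside 34.1–53.7% ✗ — fails.
F2 (27 nt, A=11 T=7 G=4 C=5): 3' end GCA has 2 G/C ✓; GC 9/27 = 33.3%, outside 34.1–53.7% ✗ — fails.
F3 (25 nt, A=1 T=7 G=7 C=10): 3' end GCT has 2 G/C ✓; GC 17/25 = 68.0%, outside 34.1–53.7% ✗ — fails.
F4 (27 nt, A=6 T=7 G=5 C=9): 3' end TTA has 0 G/C, need ≥1 ✗; GC 14/27 = 51.9% ✓ — fails.
F5 (27 nt, A=7 T=8 G=4 C=8): 3' end GCT has 2 G/C ✓; GC 12/27 = 44.4% ✓ — passes.

F5 only.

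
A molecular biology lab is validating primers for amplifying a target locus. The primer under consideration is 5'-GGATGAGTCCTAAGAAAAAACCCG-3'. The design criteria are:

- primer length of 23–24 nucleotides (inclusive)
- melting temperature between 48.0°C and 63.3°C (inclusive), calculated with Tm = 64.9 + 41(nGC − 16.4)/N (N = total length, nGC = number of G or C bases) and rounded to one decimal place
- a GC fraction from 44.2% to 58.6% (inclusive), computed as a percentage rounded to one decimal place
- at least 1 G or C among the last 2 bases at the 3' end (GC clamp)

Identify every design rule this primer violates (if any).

Base counts: A=10, T=3, G=6, C=5 (length 24).
length: length 24 ✓
Tm: Tm = 64.9 + 41·(11 − 16.4)/24 = 55.7°C ✓
GC content: GC 11/24 = 45.8% ✓
GC clamp: 3' end CG has 2 G/C ✓

Meets all criteria.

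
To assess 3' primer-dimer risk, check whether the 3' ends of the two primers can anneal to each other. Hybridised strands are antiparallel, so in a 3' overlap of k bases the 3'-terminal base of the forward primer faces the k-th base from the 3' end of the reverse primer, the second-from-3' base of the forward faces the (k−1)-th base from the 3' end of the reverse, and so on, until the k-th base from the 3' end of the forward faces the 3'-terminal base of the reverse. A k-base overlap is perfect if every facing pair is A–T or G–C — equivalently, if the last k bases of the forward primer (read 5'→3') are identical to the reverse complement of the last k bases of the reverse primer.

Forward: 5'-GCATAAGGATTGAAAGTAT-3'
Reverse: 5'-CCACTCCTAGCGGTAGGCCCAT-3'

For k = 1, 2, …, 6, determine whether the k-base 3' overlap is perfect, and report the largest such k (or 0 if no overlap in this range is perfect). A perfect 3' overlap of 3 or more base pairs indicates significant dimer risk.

Longest perfect overlap: 2 complementary base pairs; below the dimer-risk threshold (threshold 3).

Last 6 bases (5'→3') — forward …AAGTAT, reverse …GCCCAT.
Reverse complement of the reverse primer's last 6 bases: ATGGGC; its first k bases are the reverse complement of the reverse primer's last k bases, so a perfect k-base overlap needs the forward primer's last k bases to equal them.
Comparing (forward last k vs required): k=1: T vs A ✗; k=2: AT vs AT ✓; k=3: TAT vs ATG ✗; k=4: GTAT vs ATGG ✗; k=5: AGTAT vs ATGGG ✗; k=6: AAGTAT vs ATGGGC ✗.
Only k = 2 is perfect, so the longest perfect 3' overlap is 2.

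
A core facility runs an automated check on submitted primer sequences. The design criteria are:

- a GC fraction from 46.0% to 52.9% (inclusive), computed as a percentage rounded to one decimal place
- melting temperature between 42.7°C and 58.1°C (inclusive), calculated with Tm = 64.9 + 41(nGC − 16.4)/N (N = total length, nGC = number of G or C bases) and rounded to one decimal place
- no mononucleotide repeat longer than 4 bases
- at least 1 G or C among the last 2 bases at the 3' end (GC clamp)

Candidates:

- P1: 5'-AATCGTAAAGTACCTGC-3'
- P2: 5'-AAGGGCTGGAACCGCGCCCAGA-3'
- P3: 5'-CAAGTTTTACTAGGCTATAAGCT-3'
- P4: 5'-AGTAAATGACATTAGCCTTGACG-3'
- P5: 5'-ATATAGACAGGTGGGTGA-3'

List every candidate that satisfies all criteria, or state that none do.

None of the candidates satisfy all criteria.

P1 (17 nt, A=6 T=4 G=3 C=4): GC 7/17 = 41.2%, outside 46.0–52.9% ✗; Tm = 64.9 + 41·(7 − 16.4)/17 = 42.2°C, outside 42.7–58.1°C ✗; longest run = 3 ✓; 3' end GC has 2 G/C ✓ — fails.
P2 (22 nt, A=6 T=1 G=8 C=7): GC 15/22 = 68.2%, outside 46.0–52.9% ✗; Tm = 64.9 + 41·(15 − 16.4)/22 = 62.3°C, outside 42.7–58.1°C ✗; longest run = 3 ✓; 3' end GA has 1 G/C ✓ — fails.
P3 (23 nt, A=7 T=8 G=4 C=4): GC 8/23 = 34.8%, outside 46.0–52.9% ✗; Tm = 64.9 + 41·(8 − 16.4)/23 = 49.9°C ✓; longest run = 4 ✓; 3' end CT has 1 G/C ✓ — fails.
P4 (23 nt, A=8 T=6 G=5 C=4): GC 9/23 = 39.1%, outside 46.0–52.9% ✗; Tm = 64.9 + 41·(9 − 16.4)/23 = 51.7°C ✓; longest run = 3 ✓; 3' end CG has 2 G/C ✓ — fails.
P5 (18 nt, A=6 T=4 G=7 C=1): GC 8/18 = 44.4%, outside 46.0–52.9% ✗; Tm = 64.9 + 41·(8 − 16.4)/18 = 45.8°C ✓; longest run = 3 ✓; 3' end GA has 1 G/C ✓ — fails.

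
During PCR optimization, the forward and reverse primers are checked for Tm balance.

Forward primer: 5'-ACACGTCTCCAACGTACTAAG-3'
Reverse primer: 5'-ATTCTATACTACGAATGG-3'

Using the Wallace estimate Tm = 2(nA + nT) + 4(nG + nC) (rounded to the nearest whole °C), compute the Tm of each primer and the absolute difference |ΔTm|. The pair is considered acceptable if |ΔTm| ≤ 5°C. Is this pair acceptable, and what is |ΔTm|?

Forward: A=7 T=4 G=3 C=7 → Tm = 2·11 + 4·10 = 62°C.
Reverse: A=6 T=6 G=3 C=3 → Tm = 2·12 + 4·6 = 48°C.
|ΔTm| = |62 − 48| = 14°C, > 5°C.

|ΔTm| = 14°C; the pair is not acceptable.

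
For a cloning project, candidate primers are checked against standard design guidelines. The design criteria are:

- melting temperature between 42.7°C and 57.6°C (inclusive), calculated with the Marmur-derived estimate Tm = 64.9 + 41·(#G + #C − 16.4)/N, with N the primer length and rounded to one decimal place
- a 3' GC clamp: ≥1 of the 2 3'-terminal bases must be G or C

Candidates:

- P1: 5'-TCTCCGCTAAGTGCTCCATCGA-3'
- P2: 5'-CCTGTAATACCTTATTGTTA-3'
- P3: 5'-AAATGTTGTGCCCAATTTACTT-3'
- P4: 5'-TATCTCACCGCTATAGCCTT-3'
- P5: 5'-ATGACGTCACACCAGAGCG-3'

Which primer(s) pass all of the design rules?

P1 and P5.

P1 (22 nt, A=4 T=6 G=4 C=8): Tm = 64.9 + 41·(12 − 16.4)/22 = 56.7°C ✓; 3' end GA has 1 G/C ✓ — passes.
P2 (20 nt, A=5 T=9 G=2 C=4): Tm = 64.9 + 41·(6 − 16.4)/20 = 43.6°C ✓; 3' end TA has 0 G/C, need ≥1 ✗ — fails.
P3 (22 nt, A=6 T=9 G=3 C=4): Tm = 64.9 + 41·(7 − 16.4)/22 = 47.4°C ✓; 3' end TT has 0 G/C, need ≥1 ✗ — fails.
P4 (20 nt, A=4 T=7 G=2 C=7): Tm = 64.9 + 41·(9 − 16.4)/20 = 49.7°C ✓; 3' end TT has 0 G/C, need ≥1 ✗ — fails.
P5 (19 nt, A=6 T=2 G=5 C=6): Tm = 64.9 + 41·(11 − 16.4)/19 = 53.2°C ✓; 3' end CG has 2 G/C ✓ — passes.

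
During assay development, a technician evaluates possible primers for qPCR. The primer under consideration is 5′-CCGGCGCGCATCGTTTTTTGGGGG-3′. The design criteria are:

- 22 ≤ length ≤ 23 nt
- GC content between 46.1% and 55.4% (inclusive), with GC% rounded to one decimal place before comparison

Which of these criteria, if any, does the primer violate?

Fails: length, GC content.

Base counts: A=1, T=7, G=10, C=6 (length 24).
length: length 24, outside 22–23 ✗
GC content: GC 16/24 = 66.7%, outside 46.1–55.4% ✗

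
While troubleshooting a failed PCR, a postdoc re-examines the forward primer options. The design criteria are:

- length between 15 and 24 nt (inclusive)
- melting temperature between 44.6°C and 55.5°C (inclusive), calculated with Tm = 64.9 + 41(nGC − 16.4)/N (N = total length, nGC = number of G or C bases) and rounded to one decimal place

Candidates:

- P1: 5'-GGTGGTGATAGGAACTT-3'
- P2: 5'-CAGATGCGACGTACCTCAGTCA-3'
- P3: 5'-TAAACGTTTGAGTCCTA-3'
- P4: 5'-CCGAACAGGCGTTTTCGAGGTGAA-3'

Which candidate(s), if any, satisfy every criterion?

P1 (17 nt, A=4 T=5 G=7 C=1): length 17 ✓; Tm = 64.9 + 41·(8 − 16.4)/17 = 44.6°C ✓ — passes.
P2 (22 nt, A=6 T=4 G=5 C=7): length 22 ✓; Tm = 64.9 + 41·(12 − 16.4)/22 = 56.7°C, outside 44.6–55.5°C ✗ — fails.
P3 (17 nt, A=5 T=6 G=3 C=3): length 17 ✓; Tm = 64.9 + 41·(6 − 16.4)/17 = 39.8°C, outside 44.6–55.5°C ✗ — fails.
P4 (24 nt, A=6 T=5 G=8 C=5): length 24 ✓; Tm = 64.9 + 41·(13 − 16.4)/24 = 59.1°C, outside 44.6–55.5°C ✗ — fails.

P1 only.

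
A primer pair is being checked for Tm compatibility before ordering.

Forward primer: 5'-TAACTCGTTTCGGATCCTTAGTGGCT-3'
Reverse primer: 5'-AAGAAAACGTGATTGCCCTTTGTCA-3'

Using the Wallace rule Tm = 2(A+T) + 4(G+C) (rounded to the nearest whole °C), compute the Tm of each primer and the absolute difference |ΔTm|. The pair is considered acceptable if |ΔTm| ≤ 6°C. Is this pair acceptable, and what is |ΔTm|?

|ΔTm| = 6°C; the pair is acceptable.

Forward: A=4 T=10 G=6 C=6 → Tm = 2·14 + 4·12 = 76°C.
Reverse: A=8 T=7 G=5 C=5 → Tm = 2·15 + 4·10 = 70°C.
|ΔTm| = |76 − 70| = 6°C, ≤ 6°C.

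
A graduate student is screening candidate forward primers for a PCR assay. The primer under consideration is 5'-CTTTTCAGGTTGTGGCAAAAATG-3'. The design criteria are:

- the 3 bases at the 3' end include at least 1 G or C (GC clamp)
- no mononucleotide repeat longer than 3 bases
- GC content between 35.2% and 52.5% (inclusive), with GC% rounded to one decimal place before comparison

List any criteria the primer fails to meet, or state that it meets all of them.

Fails: homopolymer run.

Base counts: A=6, T=8, G=6, C=3 (length 23).
GC clamp: 3' end ATG has 1 G/C ✓
homopolymer run: longest run = 5, exceeds 3 ✗
GC content: GC 9/23 = 39.1% ✓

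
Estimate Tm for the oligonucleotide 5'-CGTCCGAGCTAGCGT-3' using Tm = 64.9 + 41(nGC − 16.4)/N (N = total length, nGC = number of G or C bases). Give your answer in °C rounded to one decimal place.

47.4°C

Base counts: A=2, T=3, G=5, C=5; G+C = 10, N = 15.
Tm = 64.9 + 41·(10 − 16.4)/15 = 64.9 + -262.40/15 = 47.4°C.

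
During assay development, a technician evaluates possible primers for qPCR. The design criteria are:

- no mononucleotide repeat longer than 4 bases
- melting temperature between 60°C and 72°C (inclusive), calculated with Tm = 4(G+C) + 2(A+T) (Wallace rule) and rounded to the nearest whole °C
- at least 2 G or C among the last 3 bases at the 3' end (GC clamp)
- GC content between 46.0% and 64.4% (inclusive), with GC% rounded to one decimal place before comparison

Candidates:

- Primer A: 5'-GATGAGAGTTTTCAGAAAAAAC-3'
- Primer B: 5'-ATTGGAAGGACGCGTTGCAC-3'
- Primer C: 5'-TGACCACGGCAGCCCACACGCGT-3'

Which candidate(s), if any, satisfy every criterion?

Primer B only.

Primer A (22 nt, A=10 T=5 G=5 C=2): longest run = 6, exceeds 4 ✗; Tm = 2·15 + 4·7 = 58°C, outside 60–72°C ✗; 3' end AAC has 1 G/C, need ≥2 ✗; GC 7/22 = 31.8%, outside 46.0–64.4% ✗ — fails.
Primer B (20 nt, A=5 T=4 G=7 C=4): longest run = 2 ✓; Tm = 2·9 + 4·11 = 62°C ✓; 3' end CAC has 2 G/C ✓; GC 11/20 = 55.0% ✓ — passes.
Primer C (23 nt, A=5 T=2 G=6 C=10): longest run = 3 ✓; Tm = 2·7 + 4·16 = 78°C, outside 60–72°C ✗; 3' end CGT has 2 G/C ✓; GC 16/23 = 69.6%, outside 46.0–64.4% ✗ — fails.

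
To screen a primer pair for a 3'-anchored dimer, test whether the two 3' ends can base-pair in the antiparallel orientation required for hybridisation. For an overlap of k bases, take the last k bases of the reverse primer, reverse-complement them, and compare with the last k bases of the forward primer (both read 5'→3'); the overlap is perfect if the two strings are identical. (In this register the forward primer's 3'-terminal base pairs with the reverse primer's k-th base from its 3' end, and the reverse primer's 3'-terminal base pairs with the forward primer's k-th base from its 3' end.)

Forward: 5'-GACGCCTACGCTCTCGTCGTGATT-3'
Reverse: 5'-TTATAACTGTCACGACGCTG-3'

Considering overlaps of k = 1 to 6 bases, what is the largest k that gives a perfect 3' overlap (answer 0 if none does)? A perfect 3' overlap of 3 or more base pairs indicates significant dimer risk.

Longest perfect overlap: 0 complementary base pairs; below the dimer-risk threshold (threshold 3).

Last 6 bases (5'→3') — forward …GTGATT, reverse …ACGCTG.
Reverse complement of the reverse primer's last 6 bases: CAGCGT; its first k bases are the reverse complement of the reverse primer's last k bases, so a perfect k-base overlap needs the forward primer's last k bases to equal them.
Comparing (forward last k vs required): k=1: T vs C ✗; k=2: TT vs CA ✗; k=3: ATT vs CAG ✗; k=4: GATT vs CAGC ✗; k=5: TGATT vs CAGCG ✗; k=6: GTGATT vs CAGCGT ✗.
No overlap length from 1 to 6 is perfect, so the longest perfect 3' overlap is 0.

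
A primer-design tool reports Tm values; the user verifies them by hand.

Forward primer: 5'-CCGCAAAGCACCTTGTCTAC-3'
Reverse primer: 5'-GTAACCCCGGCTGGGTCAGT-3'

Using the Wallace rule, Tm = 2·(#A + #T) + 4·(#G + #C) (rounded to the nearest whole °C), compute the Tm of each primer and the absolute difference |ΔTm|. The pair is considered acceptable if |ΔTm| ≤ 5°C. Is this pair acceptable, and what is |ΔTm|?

Forward: A=5 T=4 G=3 C=8 → Tm = 2·9 + 4·11 = 62°C.
Reverse: A=3 T=4 G=7 C=6 → Tm = 2·7 + 4·13 = 66°C.
|ΔTm| = |62 − 66| = 4°C, ≤ 5°C.

|ΔTm| = 4°C; the pair is acceptable.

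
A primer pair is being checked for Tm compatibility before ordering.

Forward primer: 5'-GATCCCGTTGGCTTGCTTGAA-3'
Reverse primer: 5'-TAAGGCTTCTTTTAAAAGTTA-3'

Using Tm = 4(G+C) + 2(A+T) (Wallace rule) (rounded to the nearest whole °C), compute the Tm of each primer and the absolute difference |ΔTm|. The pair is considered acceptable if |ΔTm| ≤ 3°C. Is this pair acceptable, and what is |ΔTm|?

Forward: A=3 T=7 G=6 C=5 → Tm = 2·10 + 4·11 = 64°C.
Reverse: A=7 T=9 G=3 C=2 → Tm = 2·16 + 4·5 = 52°C.
|ΔTm| = |64 − 52| = 12°C, > 3°C.

|ΔTm| = 12°C; the pair is not acceptable.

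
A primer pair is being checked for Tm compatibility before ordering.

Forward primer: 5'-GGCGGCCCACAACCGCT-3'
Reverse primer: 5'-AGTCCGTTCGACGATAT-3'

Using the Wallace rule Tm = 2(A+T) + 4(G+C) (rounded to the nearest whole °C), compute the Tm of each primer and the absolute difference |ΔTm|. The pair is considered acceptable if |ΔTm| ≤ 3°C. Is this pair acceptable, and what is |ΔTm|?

|ΔTm| = 10°C; the pair is not acceptable.

Forward: A=3 T=1 G=5 C=8 → Tm = 2·4 + 4·13 = 60°C.
Reverse: A=4 T=5 G=4 C=4 → Tm = 2·9 + 4·8 = 50°C.
|ΔTm| = |60 − 50| = 10°C, > 3°C.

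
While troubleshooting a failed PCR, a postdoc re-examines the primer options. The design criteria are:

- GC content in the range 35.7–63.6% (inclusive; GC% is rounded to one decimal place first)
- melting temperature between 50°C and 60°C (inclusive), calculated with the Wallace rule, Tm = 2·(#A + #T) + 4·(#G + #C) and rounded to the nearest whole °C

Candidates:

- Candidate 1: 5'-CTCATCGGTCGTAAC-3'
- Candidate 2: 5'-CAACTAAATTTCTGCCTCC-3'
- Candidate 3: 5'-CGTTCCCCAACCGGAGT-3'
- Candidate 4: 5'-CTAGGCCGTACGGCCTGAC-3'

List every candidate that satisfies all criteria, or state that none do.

Candidate 1 (15 nt, A=3 T=4 G=3 C=5): GC 8/15 = 53.3% ✓; Tm = 2·7 + 4·8 = 46°C, outside 50–60°C ✗ — fails.
Candidate 2 (19 nt, A=5 T=6 G=1 C=7): GC 8/19 = 42.1% ✓; Tm = 2·11 + 4·8 = 54°C ✓ — passes.
Candidate 3 (17 nt, A=3 T=3 G=4 C=7): GC 11/17 = 64.7%, outside 35.7–63.6% ✗; Tm = 2·6 + 4·11 = 56°C ✓ — fails.
Candidate 4 (19 nt, A=3 T=3 G=6 C=7): GC 13/19 = 68.4%, outside 35.7–63.6% ✗; Tm = 2·6 + 4·13 = 64°C, outside 50–60°C ✗ — fails.

Candidate 2 only.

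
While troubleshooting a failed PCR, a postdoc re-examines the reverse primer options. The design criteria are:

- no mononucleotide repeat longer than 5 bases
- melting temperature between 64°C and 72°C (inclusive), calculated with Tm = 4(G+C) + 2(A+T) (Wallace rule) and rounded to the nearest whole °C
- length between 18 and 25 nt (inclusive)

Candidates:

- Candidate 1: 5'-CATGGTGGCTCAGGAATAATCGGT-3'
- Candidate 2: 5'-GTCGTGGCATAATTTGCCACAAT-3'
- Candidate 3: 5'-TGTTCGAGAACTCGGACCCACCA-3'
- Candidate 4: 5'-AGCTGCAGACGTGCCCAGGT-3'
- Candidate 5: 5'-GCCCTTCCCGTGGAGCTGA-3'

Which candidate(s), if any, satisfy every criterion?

Candidate 1 (24 nt, A=6 T=6 G=8 C=4): longest run = 2 ✓; Tm = 2·12 + 4·12 = 72°C ✓; length 24 ✓ — passes.
Candidate 2 (23 nt, A=6 T=7 G=5 C=5): longest run = 3 ✓; Tm = 2·13 + 4·10 = 66°C ✓; length 23 ✓ — passes.
Candidate 3 (23 nt, A=6 T=4 G=5 C=8): longest run = 3 ✓; Tm = 2·10 + 4·13 = 72°C ✓; length 23 ✓ — passes.
Candidate 4 (20 nt, A=4 T=3 G=7 C=6): longest run = 3 ✓; Tm = 2·7 + 4·13 = 66°C ✓; length 20 ✓ — passes.
Candidate 5 (19 nt, A=2 T=4 G=6 C=7): longest run = 3 ✓; Tm = 2·6 + 4·13 = 64°C ✓; length 19 ✓ — passes.

Candidate 1, Candidate 2, Candidate 3, Candidate 4 and Candidate 5.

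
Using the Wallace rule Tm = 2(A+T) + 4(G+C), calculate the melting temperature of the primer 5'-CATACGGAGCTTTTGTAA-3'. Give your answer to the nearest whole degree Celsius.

50°C

Base counts: A=5, T=6, G=4, C=3 (length 18).
Tm = 2·(5+6) + 4·(4+3) = 2·11 + 4·7 = 22 + 28 = 50°C.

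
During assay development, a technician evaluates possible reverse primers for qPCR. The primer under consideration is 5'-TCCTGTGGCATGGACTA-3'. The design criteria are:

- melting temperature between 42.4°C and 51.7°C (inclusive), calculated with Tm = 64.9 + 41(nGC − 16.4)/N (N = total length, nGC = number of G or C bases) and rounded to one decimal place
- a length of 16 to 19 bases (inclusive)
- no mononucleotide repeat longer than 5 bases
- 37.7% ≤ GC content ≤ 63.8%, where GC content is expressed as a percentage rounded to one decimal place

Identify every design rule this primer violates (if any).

Base counts: A=3, T=5, G=5, C=4 (length 17).
Tm: Tm = 64.9 + 41·(9 − 16.4)/17 = 47.1°C ✓
length: length 17 ✓
homopolymer run: longest run = 2 ✓
GC content: GC 9/17 = 52.9% ✓

Meets all criteria.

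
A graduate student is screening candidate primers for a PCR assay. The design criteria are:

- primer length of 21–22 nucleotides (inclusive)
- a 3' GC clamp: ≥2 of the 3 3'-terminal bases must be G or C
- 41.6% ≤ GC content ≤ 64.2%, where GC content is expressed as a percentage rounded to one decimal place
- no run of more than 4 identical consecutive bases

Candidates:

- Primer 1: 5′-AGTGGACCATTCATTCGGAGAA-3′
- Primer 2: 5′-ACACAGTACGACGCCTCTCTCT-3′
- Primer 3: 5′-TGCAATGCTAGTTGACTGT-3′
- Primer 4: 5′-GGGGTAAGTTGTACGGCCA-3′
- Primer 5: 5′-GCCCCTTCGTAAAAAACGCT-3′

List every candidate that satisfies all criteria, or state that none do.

Primer 1 (22 nt, A=7 T=5 G=6 C=4): length 22 ✓; 3' end GAA has 1 G/C, need ≥2 ✗; GC 10/22 = 45.5% ✓; longest run = 2 ✓ — fails.
Primer 2 (22 nt, A=5 T=5 G=3 C=9): length 22 ✓; 3' end TCT has 1 G/C, need ≥2 ✗; GC 12/22 = 54.5% ✓; longest run = 2 ✓ — fails.
Primer 3 (19 nt, A=4 T=7 G=5 C=3): length 19, outside 21–22 ✗; 3' end TGT has 1 G/C, need ≥2 ✗; GC 8/19 = 42.1% ✓; longest run = 2 ✓ — fails.
Primer 4 (19 nt, A=4 T=4 G=8 C=3): length 19, outside 21–22 ✗; 3' end CCA has 2 G/C ✓; GC 11/19 = 57.9% ✓; longest run = 4 ✓ — fails.
Primer 5 (20 nt, A=6 T=4 G=3 C=7): length 20, outside 21–22 ✗; 3' end GCT has 2 G/C ✓; GC 10/20 = 50.0% ✓; longest run = 6, exceeds 4 ✗ — fails.

None of the candidates satisfy all criteria.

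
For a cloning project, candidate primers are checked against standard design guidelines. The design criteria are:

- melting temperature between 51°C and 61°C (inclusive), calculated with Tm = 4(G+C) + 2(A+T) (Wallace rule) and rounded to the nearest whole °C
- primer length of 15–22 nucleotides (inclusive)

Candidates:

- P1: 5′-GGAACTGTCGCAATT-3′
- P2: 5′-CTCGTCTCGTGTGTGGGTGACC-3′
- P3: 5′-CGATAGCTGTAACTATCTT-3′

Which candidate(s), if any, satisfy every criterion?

P3 only.

P1 (15 nt, A=4 T=4 G=4 C=3): Tm = 2·8 + 4·7 = 44°C, outside 51–61°C ✗; length 15 ✓ — fails.
P2 (22 nt, A=1 T=7 G=8 C=6): Tm = 2·8 + 4·14 = 72°C, outside 51–61°C ✗; length 22 ✓ — fails.
P3 (19 nt, A=5 T=7 G=3 C=4): Tm = 2·12 + 4·7 = 52°C ✓; length 19 ✓ — passes.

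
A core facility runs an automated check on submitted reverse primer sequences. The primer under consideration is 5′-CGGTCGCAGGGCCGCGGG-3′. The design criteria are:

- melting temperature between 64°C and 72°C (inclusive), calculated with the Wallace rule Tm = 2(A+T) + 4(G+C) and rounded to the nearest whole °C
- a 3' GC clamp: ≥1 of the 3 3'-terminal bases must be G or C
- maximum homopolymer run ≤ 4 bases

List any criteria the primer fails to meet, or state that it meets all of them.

Meets all criteria.

Base counts: A=1, T=1, G=10, C=6 (length 18).
Tm: Tm = 2·2 + 4·16 = 68°C ✓
GC clamp: 3' end GGG has 3 G/C ✓
homopolymer run: longest run = 3 ✓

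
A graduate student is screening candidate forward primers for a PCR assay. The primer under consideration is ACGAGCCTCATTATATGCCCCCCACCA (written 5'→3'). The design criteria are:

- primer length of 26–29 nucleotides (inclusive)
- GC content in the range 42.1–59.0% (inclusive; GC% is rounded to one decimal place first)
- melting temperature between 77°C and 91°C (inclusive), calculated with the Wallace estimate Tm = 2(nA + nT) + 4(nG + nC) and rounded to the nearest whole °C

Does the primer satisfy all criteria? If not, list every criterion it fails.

Base counts: A=7, T=5, G=3, C=12 (length 27).
length: length 27 ✓
GC content: GC 15/27 = 55.6% ✓
Tm: Tm = 2·12 + 4·15 = 84°C ✓

Meets all criteria.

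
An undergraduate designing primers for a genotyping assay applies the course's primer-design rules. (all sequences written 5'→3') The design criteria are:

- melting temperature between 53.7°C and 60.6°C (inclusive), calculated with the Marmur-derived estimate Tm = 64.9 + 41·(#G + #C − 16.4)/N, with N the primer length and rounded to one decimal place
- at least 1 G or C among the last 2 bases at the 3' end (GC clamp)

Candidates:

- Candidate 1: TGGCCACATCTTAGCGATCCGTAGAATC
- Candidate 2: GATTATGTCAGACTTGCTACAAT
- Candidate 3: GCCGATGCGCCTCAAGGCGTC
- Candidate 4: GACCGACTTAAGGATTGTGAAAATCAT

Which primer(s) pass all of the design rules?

Candidate 1 (28 nt, A=7 T=7 G=6 C=8): Tm = 64.9 + 41·(14 − 16.4)/28 = 61.4°C, outside 53.7–60.6°C ✗; 3' end TC has 1 G/C ✓ — fails.
Candidate 2 (23 nt, A=7 T=8 G=4 C=4): Tm = 64.9 + 41·(8 − 16.4)/23 = 49.9°C, outside 53.7–60.6°C ✗; 3' end AT has 0 G/C, need ≥1 ✗ — fails.
Candidate 3 (21 nt, A=3 T=3 G=7 C=8): Tm = 64.9 + 41·(15 − 16.4)/21 = 62.2°C, outside 53.7–60.6°C ✗; 3' end TC has 1 G/C ✓ — fails.
Candidate 4 (27 nt, A=10 T=7 G=6 C=4): Tm = 64.9 + 41·(10 − 16.4)/27 = 55.2°C ✓; 3' end AT has 0 G/C, need ≥1 ✗ — fails.

None of the candidates satisfy all criteria.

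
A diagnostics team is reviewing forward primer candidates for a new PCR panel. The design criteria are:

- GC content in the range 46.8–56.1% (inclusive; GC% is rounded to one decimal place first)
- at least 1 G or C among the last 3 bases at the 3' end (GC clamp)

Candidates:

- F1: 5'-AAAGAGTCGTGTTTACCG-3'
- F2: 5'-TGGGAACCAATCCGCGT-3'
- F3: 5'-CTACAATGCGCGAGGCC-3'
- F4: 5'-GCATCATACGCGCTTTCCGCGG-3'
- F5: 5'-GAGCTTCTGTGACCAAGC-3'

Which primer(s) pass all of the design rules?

F1 (18 nt, A=5 T=5 G=5 C=3): GC 8/18 = 44.4%, outside 46.8–56.1% ✗; 3' end CCG has 3 G/C ✓ — fails.
F2 (17 nt, A=4 T=3 G=5 C=5): GC 10/17 = 58.8%, outside 46.8–56.1% ✗; 3' end CGT has 2 G/C ✓ — fails.
F3 (17 nt, A=4 T=2 G=5 C=6): GC 11/17 = 64.7%, outside 46.8–56.1% ✗; 3' end GCC has 3 G/C ✓ — fails.
F4 (22 nt, A=3 T=5 G=6 C=8): GC 14/22 = 63.6%, outside 46.8–56.1% ✗; 3' end CGG has 3 G/C ✓ — fails.
F5 (18 nt, A=4 T=4 G=5 C=5): GC 10/18 = 55.6% ✓; 3' end AGC has 2 G/C ✓ — passes.

F5 only.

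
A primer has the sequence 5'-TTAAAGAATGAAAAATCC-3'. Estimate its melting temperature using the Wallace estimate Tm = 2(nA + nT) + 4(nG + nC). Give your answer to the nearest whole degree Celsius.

44°C

Base counts: A=10, T=4, G=2, C=2 (length 18).
Tm = 2·(10+4) + 4·(2+2) = 2·14 + 4·4 = 28 + 16 = 44°C.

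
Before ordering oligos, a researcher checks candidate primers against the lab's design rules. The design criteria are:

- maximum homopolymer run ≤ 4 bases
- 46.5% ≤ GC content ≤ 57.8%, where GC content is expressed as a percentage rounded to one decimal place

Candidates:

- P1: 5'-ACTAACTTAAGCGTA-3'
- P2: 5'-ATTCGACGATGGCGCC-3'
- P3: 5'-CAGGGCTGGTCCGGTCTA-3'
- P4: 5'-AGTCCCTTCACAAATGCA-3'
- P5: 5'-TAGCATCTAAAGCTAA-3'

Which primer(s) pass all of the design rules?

None of the candidates satisfy all criteria.

P1 (15 nt, A=6 T=4 G=2 C=3): longest run = 2 ✓; GC 5/15 = 33.3%, outside 46.5–57.8% ✗ — fails.
P2 (16 nt, A=3 T=3 G=5 C=5): longest run = 2 ✓; GC 10/16 = 62.5%, outside 46.5–57.8% ✗ — fails.
P3 (18 nt, A=2 T=4 G=7 C=5): longest run = 3 ✓; GC 12/18 = 66.7%, outside 46.5–57.8% ✗ — fails.
P4 (18 nt, A=6 T=4 G=2 C=6): longest run = 3 ✓; GC 8/18 = 44.4%, outside 46.5–57.8% ✗ — fails.
P5 (16 nt, A=7 T=4 G=2 C=3): longest run = 3 ✓; GC 5/16 = 31.3%, outside 46.5–57.8% ✗ — fails.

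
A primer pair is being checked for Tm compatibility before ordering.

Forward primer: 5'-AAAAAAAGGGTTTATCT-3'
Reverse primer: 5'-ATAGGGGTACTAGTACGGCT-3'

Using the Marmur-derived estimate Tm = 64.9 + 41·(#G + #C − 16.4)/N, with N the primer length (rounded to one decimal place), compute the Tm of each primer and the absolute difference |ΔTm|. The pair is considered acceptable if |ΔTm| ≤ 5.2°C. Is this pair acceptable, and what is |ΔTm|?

Forward: G+C = 4, N = 17 → Tm = 64.9 + 41·(4 − 16.4)/17 = 35.0°C.
Reverse: G+C = 10, N = 20 → Tm = 64.9 + 41·(10 − 16.4)/20 = 51.8°C.
|ΔTm| = |35.0 − 51.8| = 16.8°C, > 5.2°C.

|ΔTm| = 16.8°C; the pair is not acceptable.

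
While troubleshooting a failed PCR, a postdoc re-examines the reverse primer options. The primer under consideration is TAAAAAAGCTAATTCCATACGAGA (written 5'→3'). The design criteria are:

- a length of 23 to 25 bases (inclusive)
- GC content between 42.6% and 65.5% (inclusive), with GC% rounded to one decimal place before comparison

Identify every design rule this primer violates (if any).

Fails: GC content.

Base counts: A=12, T=5, G=3, C=4 (length 24).
length: length 24 ✓
GC content: GC 7/24 = 29.2%, outside 42.6–65.5% ✗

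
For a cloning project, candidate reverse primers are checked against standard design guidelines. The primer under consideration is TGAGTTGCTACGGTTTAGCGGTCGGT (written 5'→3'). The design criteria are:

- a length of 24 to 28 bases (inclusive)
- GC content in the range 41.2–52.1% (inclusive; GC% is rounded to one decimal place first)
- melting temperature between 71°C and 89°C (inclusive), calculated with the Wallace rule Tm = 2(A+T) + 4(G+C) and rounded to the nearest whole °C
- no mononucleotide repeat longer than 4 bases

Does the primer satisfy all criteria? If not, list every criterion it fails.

Base counts: A=3, T=9, G=10, C=4 (length 26).
length: length 26 ✓
GC content: GC 14/26 = 53.8%, outside 41.2–52.1% ✗
Tm: Tm = 2·12 + 4·14 = 80°C ✓
homopolymer run: longest run = 3 ✓

Fails: GC content.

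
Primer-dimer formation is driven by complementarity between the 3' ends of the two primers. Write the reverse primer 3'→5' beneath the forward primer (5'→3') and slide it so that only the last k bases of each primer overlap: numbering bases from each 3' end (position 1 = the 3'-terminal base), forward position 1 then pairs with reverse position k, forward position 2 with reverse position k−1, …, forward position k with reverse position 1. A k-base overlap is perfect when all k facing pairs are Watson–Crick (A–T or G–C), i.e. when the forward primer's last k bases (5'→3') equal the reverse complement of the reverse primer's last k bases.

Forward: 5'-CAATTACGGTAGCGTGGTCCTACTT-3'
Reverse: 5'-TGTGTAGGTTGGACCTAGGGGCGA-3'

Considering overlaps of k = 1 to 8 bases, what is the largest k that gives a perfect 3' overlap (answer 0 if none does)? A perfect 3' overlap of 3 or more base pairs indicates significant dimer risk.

Longest perfect overlap: 1 complementary base pair; below the dimer-risk threshold (threshold 3).

Last 8 bases (5'→3') — forward …TCCTACTT, reverse …AGGGGCGA.
Reverse complement of the reverse primer's last 8 bases: TCGCCCCT; its first k bases are the reverse complement of the reverse primer's last k bases, so a perfect k-base overlap needs the forward primer's last k bases to equal them.
Comparing (forward last k vs required): k=1: T vs T ✓; k=2: TT vs TC ✗; k=3: CTT vs TCG ✗; k=4: ACTT vs TCGC ✗; k=5: TACTT vs TCGCC ✗; k=6: CTACTT vs TCGCCC ✗; k=7: CCTACTT vs TCGCCCC ✗; k=8: TCCTACTT vs TCGCCCCT ✗.
Only k = 1 is perfect, so the longest perfect 3' overlap is 1.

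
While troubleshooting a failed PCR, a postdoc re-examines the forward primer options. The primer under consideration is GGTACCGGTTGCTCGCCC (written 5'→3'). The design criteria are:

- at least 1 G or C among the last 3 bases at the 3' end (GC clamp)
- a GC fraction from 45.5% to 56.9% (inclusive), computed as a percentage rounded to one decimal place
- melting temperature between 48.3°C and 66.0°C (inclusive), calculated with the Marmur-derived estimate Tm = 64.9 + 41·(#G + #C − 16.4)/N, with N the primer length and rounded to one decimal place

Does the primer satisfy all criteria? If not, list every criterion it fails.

Base counts: A=1, T=4, G=6, C=7 (length 18).
GC clamp: 3' end CCC has 3 G/C ✓
GC content: GC 13/18 = 72.2%, outside 45.5–56.9% ✗
Tm: Tm = 64.9 + 41·(13 − 16.4)/18 = 57.2°C ✓

Fails: GC content.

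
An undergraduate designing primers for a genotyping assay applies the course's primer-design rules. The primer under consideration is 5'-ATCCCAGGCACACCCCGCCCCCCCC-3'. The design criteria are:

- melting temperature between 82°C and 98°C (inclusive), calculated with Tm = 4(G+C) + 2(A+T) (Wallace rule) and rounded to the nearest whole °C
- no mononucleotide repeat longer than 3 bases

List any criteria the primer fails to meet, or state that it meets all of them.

Fails: homopolymer run.

Base counts: A=4, T=1, G=3, C=17 (length 25).
Tm: Tm = 2·5 + 4·20 = 90°C ✓
homopolymer run: longest run = 8, exceeds 3 ✗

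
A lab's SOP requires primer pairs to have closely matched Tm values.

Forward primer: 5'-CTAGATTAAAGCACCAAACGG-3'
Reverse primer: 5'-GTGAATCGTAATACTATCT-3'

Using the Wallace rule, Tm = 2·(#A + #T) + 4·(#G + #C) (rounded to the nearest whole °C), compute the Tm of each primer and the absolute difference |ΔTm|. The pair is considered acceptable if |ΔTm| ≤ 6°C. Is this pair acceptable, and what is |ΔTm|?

|ΔTm| = 10°C; the pair is not acceptable.

Forward: A=9 T=3 G=4 C=5 → Tm = 2·12 + 4·9 = 60°C.
Reverse: A=6 T=7 G=3 C=3 → Tm = 2·13 + 4·6 = 50°C.
|ΔTm| = |60 − 50| = 10°C, > 6°C.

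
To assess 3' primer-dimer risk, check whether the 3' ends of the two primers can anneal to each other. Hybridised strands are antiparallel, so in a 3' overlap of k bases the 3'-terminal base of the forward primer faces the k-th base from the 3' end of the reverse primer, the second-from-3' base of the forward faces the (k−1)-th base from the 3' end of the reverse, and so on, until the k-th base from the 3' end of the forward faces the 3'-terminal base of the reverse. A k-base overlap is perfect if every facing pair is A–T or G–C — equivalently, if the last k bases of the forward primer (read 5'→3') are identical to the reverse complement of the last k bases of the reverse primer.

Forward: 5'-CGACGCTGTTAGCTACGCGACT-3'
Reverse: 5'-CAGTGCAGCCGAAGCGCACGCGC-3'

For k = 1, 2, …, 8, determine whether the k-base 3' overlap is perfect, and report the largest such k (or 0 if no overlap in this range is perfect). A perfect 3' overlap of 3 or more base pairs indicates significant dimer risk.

Longest perfect overlap: 0 complementary base pairs; below the dimer-risk threshold (threshold 3).

Last 8 bases (5'→3') — forward …ACGCGACT, reverse …GCACGCGC.
Reverse complement of the reverse primer's last 8 bases: GCGCGTGC; its first k bases are the reverse complement of the reverse primer's last k bases, so a perfect k-base overlap needs the forward primer's last k bases to equal them.
Comparing (forward last k vs required): k=1: T vs G ✗; k=2: CT vs GC ✗; k=3: ACT vs GCG ✗; k=4: GACT vs GCGC ✗; k=5: CGACT vs GCGCG ✗; k=6: GCGACT vs GCGCGT ✗; k=7: CGCGACT vs GCGCGTG ✗; k=8: ACGCGACT vs GCGCGTGC ✗.
No overlap length from 1 to 8 is perfect, so the longest perfect 3' overlap is 0.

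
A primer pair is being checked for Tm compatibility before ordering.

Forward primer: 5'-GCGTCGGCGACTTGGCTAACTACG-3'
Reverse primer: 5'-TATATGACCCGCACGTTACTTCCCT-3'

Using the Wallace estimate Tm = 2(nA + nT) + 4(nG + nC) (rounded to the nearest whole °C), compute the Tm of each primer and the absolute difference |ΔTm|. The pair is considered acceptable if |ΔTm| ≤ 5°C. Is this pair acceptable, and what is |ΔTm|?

|ΔTm| = 4°C; the pair is acceptable.

Forward: A=4 T=5 G=8 C=7 → Tm = 2·9 + 4·15 = 78°C.
Reverse: A=5 T=8 G=3 C=9 → Tm = 2·13 + 4·12 = 74°C.
|ΔTm| = |78 − 74| = 4°C, ≤ 5°C.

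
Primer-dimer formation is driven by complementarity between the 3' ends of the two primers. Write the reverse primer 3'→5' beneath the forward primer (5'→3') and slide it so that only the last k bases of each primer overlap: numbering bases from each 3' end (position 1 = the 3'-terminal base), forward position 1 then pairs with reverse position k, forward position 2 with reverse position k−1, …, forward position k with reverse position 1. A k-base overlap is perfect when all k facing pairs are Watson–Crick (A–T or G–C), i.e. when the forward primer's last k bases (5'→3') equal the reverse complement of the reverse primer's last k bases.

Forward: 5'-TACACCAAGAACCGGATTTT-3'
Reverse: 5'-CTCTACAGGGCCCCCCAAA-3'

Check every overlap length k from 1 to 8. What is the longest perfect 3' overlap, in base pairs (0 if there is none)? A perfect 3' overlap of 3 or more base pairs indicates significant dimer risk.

Last 8 bases (5'→3') — forward …CGGATTTT, reverse …CCCCCAAA.
Reverse complement of the reverse primer's last 8 bases: TTTGGGGG; its first k bases are the reverse complement of the reverse primer's last k bases, so a perfect k-base overlap needs the forward primer's last k bases to equal them.
Comparing (forward last k vs required): k=1: T vs T ✓; k=2: TT vs TT ✓; k=3: TTT vs TTT ✓; k=4: TTTT vs TTTG ✗; k=5: ATTTT vs TTTGG ✗; k=6: GATTTT vs TTTGGG ✗; k=7: GGATTTT vs TTTGGGG ✗; k=8: CGGATTTT vs TTTGGGGG ✗.
Perfect overlaps at k = 1, 2, 3; the largest is 3.

Longest perfect overlap: 3 complementary base pairs; significant dimer risk (threshold 3).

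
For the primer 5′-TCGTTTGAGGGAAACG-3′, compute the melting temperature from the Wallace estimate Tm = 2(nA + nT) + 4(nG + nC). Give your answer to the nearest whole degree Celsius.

Base counts: A=4, T=4, G=6, C=2 (length 16).
Tm = 2·(4+4) + 4·(6+2) = 2·8 + 4·8 = 16 + 32 = 48°C.

48°C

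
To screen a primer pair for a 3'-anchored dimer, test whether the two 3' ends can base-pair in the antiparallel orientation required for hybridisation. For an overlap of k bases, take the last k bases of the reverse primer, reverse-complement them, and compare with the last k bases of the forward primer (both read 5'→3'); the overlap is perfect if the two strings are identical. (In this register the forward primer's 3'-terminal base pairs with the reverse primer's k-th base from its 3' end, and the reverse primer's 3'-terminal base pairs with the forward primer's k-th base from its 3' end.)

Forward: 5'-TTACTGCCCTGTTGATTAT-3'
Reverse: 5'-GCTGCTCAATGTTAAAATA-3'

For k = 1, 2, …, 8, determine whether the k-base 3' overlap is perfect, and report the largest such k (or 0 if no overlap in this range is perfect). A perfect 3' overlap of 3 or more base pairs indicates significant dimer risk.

Last 8 bases (5'→3') — forward …TTGATTAT, reverse …TTAAAATA.
Reverse complement of the reverse primer's last 8 bases: TATTTTAA; its first k bases are the reverse complement of the reverse primer's last k bases, so a perfect k-base overlap needs the forward primer's last k bases to equal them.
Comparing (forward last k vs required): k=1: T vs T ✓; k=2: AT vs TA ✗; k=3: TAT vs TAT ✓; k=4: TTAT vs TATT ✗; k=5: ATTAT vs TATTT ✗; k=6: GATTAT vs TATTTT ✗; k=7: TGATTAT vs TATTTTA ✗; k=8: TTGATTAT vs TATTTTAA ✗.
Perfect overlaps at k = 1, 3; the largest is 3.

Longest perfect overlap: 3 complementary base pairs; significant dimer risk (threshold 3).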